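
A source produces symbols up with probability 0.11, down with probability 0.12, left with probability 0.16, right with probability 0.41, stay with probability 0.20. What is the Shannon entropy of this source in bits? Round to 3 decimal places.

2.132 bits

H = −Σ pᵢ log₂ pᵢ.
−0.11·log₂(0.11) = 0.3503
−0.12·log₂(0.12) = 0.3671
−0.16·log₂(0.16) = 0.4230
−0.41·log₂(0.41) = 0.5274
−0.20·log₂(0.20) = 0.4644
Sum ≈ 2.1321 → 2.132 bits.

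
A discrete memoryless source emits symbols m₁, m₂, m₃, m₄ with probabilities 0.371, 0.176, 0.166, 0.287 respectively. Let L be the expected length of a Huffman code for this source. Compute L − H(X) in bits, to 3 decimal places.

0.052 bits

Entropy H = −Σ p log₂ p ≈ 1.9188 bits.
Huffman merges: 83/500+22/125→171/500; 287/1000+171/500→629/1000; 371/1000+629/1000→1. L = 1971/1000 ≈ 1.9710.
L − H = 1.9710 − 1.9188 = 0.052 bits.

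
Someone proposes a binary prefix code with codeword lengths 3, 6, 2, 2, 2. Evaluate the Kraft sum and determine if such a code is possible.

0.890625; yes

With common denominator 2^6 = 64: Σ 2^(−ℓᵢ) = 8/64 + 1/64 + 16/64 + 16/64 + 16/64 = 57/64 = 0.890625.
Kraft's inequality requires Σ ≤ 1; here Σ = 0.890625 ≤ 1, so such a prefix code exists.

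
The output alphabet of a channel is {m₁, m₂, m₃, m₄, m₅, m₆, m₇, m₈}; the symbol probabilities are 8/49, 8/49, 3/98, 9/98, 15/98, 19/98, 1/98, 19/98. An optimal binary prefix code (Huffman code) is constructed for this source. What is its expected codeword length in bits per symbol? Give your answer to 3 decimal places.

2.786 bits/symbol

Repeatedly combine the two least-probable nodes; the expected code length is the sum of the merged weights.
merge 1/98 + 3/98 → 2/49
merge 2/49 + 9/98 → 13/98
merge 13/98 + 15/98 → 2/7
merge 8/49 + 8/49 → 16/49
merge 19/98 + 19/98 → 19/49
merge 2/7 + 16/49 → 30/49
merge 19/49 + 30/49 → 1
L = 2/49 + 13/98 + 2/7 + 16/49 + 19/49 + 30/49 + 1 = 39/14 ≈ 2.786 bits/symbol.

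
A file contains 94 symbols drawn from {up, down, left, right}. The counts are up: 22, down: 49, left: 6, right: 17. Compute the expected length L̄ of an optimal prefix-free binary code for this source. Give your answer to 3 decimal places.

1.723 bits/symbol

Probabilities are the counts divided by 94.
Repeatedly combine the two least-probable nodes; the expected code length is the sum of the merged weights.
merge 3/47 + 17/94 → 23/94
merge 11/47 + 23/94 → 45/94
merge 45/94 + 49/94 → 1
L = 23/94 + 45/94 + 1 = 81/47 ≈ 1.723 bits/symbol.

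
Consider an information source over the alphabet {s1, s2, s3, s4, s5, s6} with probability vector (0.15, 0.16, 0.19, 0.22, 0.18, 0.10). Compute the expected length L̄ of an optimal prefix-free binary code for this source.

Repeatedly combine the two least-probable nodes; the expected code length is the sum of the merged weights.
merge 1/10 + 3/20 → 1/4
merge 4/25 + 9/50 → 17/50
merge 19/100 + 11/50 → 41/100
merge 1/4 + 17/50 → 59/100
merge 41/100 + 59/100 → 1
L = 1/4 + 17/50 + 41/100 + 59/100 + 1 = 259/100 = 2.59 bits/symbol.

2.59 bits/symbol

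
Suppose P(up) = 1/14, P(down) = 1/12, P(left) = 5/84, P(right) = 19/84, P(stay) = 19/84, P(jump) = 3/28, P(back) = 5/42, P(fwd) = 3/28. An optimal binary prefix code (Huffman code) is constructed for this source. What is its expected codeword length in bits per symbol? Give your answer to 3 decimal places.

2.869 bits/symbol

Repeatedly combine the two least-probable nodes; the expected code length is the sum of the merged weights.
merge 5/84 + 1/14 → 11/84
merge 1/12 + 3/28 → 4/21
merge 3/28 + 5/42 → 19/84
merge 11/84 + 4/21 → 9/28
merge 19/84 + 19/84 → 19/42
merge 19/84 + 9/28 → 23/42
merge 19/42 + 23/42 → 1
L = 11/84 + 4/21 + 19/84 + 9/28 + 19/42 + 23/42 + 1 = 241/84 ≈ 2.869 bits/symbol.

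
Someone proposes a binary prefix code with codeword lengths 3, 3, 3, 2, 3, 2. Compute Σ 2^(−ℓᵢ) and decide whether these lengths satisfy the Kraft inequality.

With common denominator 2^3 = 8: Σ 2^(−ℓᵢ) = 1/8 + 1/8 + 1/8 + 2/8 + 1/8 + 2/8 = 8/8 = 1.
Kraft's inequality requires Σ ≤ 1; here Σ = 1 ≤ 1, so such a prefix code exists.

1; yes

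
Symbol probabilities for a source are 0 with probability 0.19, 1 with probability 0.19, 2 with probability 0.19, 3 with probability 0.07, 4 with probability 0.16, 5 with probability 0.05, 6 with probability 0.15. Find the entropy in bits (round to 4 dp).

H = −Σ pᵢ log₂ pᵢ.
−0.19·log₂(0.19) = 0.4552
−0.19·log₂(0.19) = 0.4552
−0.19·log₂(0.19) = 0.4552
−0.07·log₂(0.07) = 0.2686
−0.16·log₂(0.16) = 0.4230
−0.05·log₂(0.05) = 0.2161
−0.15·log₂(0.15) = 0.4105
Sum ≈ 2.6839 → 2.6839 bits.

2.6839 bits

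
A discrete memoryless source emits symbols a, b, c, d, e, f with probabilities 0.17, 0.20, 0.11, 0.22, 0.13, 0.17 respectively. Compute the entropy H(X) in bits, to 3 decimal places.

H = −Σ pᵢ log₂ pᵢ.
−0.17·log₂(0.17) = 0.4346
−0.20·log₂(0.20) = 0.4644
−0.11·log₂(0.11) = 0.3503
−0.22·log₂(0.22) = 0.4806
−0.13·log₂(0.13) = 0.3826
−0.17·log₂(0.17) = 0.4346
Sum ≈ 2.5471 → 2.547 bits.

2.547 bits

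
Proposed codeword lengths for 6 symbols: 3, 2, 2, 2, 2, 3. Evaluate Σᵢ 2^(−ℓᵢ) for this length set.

With common denominator 2^3 = 8: Σ 2^(−ℓᵢ) = 1/8 + 2/8 + 2/8 + 2/8 + 2/8 + 1/8 = 10/8 = 1.25.

1.25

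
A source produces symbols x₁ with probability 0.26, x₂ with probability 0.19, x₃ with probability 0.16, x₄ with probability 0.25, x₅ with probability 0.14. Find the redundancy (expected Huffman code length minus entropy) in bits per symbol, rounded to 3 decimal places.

0.019 bits

Entropy H = −Σ p log₂ p ≈ 2.2806 bits.
Huffman merges: 7/50+4/25→3/10; 19/100+1/4→11/25; 13/50+3/10→14/25; 11/25+14/25→1. L = 23/10 ≈ 2.3000.
L − H = 2.3000 − 2.2806 = 0.019 bits.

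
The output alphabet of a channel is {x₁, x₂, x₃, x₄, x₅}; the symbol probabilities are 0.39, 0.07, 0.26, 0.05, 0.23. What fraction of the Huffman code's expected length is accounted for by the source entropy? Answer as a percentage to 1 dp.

96.5%

Entropy H = −Σ p log₂ p ≈ 2.0074 bits.
Huffman merges: 1/20+7/100→3/25; 3/25+23/100→7/20; 13/50+7/20→61/100; 39/100+61/100→1. L = 52/25 ≈ 2.0800.
Efficiency = H/L = 2.0074/2.0800 = 96.5%.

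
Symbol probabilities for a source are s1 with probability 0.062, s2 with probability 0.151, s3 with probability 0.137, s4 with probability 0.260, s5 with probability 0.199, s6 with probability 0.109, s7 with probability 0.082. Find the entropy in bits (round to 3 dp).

2.667 bits

H = −Σ pᵢ log₂ pᵢ.
−0.062·log₂(0.062) = 0.2487
−0.151·log₂(0.151) = 0.4118
−0.137·log₂(0.137) = 0.3929
−0.260·log₂(0.260) = 0.5053
−0.199·log₂(0.199) = 0.4635
−0.109·log₂(0.109) = 0.3485
−0.082·log₂(0.082) = 0.2959
Sum ≈ 2.6666 → 2.667 bits.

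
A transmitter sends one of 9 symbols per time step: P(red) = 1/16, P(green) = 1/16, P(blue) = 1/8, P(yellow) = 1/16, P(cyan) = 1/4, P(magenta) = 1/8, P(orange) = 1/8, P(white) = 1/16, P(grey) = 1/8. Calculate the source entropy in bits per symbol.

3 bits

Each probability is a power of 1/2, so log₂(1/p) is an integer.
H = Σ p·log₂(1/p) = 1/16·4 + 1/16·4 + 1/8·3 + 1/16·4 + 1/4·2 + 1/8·3 + 1/8·3 + 1/16·4 + 1/8·3 = 3 bits.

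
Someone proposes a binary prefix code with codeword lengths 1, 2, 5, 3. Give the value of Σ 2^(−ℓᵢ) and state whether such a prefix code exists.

0.90625; yes

With common denominator 2^5 = 32: Σ 2^(−ℓᵢ) = 16/32 + 8/32 + 1/32 + 4/32 = 29/32 = 0.90625.
Kraft's inequality requires Σ ≤ 1; here Σ = 0.90625 ≤ 1, so such a prefix code exists.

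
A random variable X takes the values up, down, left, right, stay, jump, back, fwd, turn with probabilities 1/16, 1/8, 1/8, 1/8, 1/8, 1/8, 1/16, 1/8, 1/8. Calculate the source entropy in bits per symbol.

Each probability is a power of 1/2, so log₂(1/p) is an integer.
H = Σ p·log₂(1/p) = 1/16·4 + 1/8·3 + 1/8·3 + 1/8·3 + 1/8·3 + 1/8·3 + 1/16·4 + 1/8·3 + 1/8·3 = 3.125 bits.

3.125 bits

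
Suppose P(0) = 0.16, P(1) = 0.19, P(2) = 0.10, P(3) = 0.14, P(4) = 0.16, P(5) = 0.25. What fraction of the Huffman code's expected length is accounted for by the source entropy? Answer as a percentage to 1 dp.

98.9%

Entropy H = −Σ p log₂ p ≈ 2.5306 bits.
Huffman merges: 1/10+7/50→6/25; 4/25+4/25→8/25; 19/100+6/25→43/100; 1/4+8/25→57/100; 43/100+57/100→1. L = 64/25 ≈ 2.5600.
Efficiency = H/L = 2.5306/2.5600 = 98.9%.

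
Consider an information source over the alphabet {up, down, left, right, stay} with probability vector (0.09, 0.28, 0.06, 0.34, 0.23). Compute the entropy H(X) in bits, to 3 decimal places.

H = −Σ pᵢ log₂ pᵢ.
−0.09·log₂(0.09) = 0.3127
−0.28·log₂(0.28) = 0.5142
−0.06·log₂(0.06) = 0.2435
−0.34·log₂(0.34) = 0.5292
−0.23·log₂(0.23) = 0.4877
Sum ≈ 2.0872 → 2.087 bits.

2.087 bits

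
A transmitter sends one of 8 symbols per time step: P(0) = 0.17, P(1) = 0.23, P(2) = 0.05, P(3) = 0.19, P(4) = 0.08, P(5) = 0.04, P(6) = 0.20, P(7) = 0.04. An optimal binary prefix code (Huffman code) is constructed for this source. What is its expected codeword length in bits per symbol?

2.78 bits/symbol

Repeatedly combine the two least-probable nodes; the expected code length is the sum of the merged weights.
merge 1/25 + 1/25 → 2/25
merge 1/20 + 2/25 → 13/100
merge 2/25 + 13/100 → 21/100
merge 17/100 + 19/100 → 9/25
merge 1/5 + 21/100 → 41/100
merge 23/100 + 9/25 → 59/100
merge 41/100 + 59/100 → 1
L = 2/25 + 13/100 + 21/100 + 9/25 + 41/100 + 59/100 + 1 = 139/50 = 2.78 bits/symbol.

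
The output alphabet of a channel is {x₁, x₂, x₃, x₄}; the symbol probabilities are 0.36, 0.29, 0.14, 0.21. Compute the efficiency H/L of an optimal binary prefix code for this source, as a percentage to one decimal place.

96.4%

Entropy H = −Σ p log₂ p ≈ 1.9185 bits.
Huffman merges: 7/50+21/100→7/20; 29/100+7/20→16/25; 9/25+16/25→1. L = 199/100 ≈ 1.9900.
Efficiency = H/L = 1.9185/1.9900 = 96.4%.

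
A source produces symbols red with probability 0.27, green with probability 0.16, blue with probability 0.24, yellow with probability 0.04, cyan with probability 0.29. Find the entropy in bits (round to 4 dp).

2.1308 bits

H = −Σ pᵢ log₂ pᵢ.
−0.27·log₂(0.27) = 0.5100
−0.16·log₂(0.16) = 0.4230
−0.24·log₂(0.24) = 0.4941
−0.04·log₂(0.04) = 0.1858
−0.29·log₂(0.29) = 0.5179
Sum ≈ 2.1308 → 2.1308 bits.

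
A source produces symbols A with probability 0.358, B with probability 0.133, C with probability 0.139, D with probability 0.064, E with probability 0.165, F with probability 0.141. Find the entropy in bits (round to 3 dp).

2.395 bits

H = −Σ pᵢ log₂ pᵢ.
−0.358·log₂(0.358) = 0.5305
−0.133·log₂(0.133) = 0.3871
−0.139·log₂(0.139) = 0.3957
−0.064·log₂(0.064) = 0.2538
−0.165·log₂(0.165) = 0.4289
−0.141·log₂(0.141) = 0.3985
Sum ≈ 2.3946 → 2.395 bits.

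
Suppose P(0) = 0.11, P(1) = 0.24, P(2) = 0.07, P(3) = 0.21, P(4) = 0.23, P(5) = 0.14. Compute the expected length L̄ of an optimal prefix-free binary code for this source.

2.5 bits/symbol

Repeatedly combine the two least-probable nodes; the expected code length is the sum of the merged weights.
merge 7/100 + 11/100 → 9/50
merge 7/50 + 9/50 → 8/25
merge 21/100 + 23/100 → 11/25
merge 6/25 + 8/25 → 14/25
merge 11/25 + 14/25 → 1
L = 9/50 + 8/25 + 11/25 + 14/25 + 1 = 5/2 = 2.5 bits/symbol.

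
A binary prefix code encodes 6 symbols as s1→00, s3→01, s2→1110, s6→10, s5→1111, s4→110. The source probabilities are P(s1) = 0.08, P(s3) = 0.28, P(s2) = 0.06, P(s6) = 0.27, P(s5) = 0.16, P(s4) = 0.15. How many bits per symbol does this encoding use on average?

2.59 bits/symbol

L̄ = Σ pᵢ·ℓᵢ = 0.08·2 + 0.28·2 + 0.06·4 + 0.27·2 + 0.16·4 + 0.15·3 = 2.59 bits/symbol.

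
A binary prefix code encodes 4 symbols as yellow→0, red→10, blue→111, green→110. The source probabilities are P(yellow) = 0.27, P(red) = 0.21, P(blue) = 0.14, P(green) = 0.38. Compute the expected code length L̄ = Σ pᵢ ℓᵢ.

L̄ = Σ pᵢ·ℓᵢ = 0.27·1 + 0.21·2 + 0.14·3 + 0.38·3 = 2.25 bits/symbol.

2.25 bits/symbol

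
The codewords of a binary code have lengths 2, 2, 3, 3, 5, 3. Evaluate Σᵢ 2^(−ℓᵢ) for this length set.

With common denominator 2^5 = 32: Σ 2^(−ℓᵢ) = 8/32 + 8/32 + 4/32 + 4/32 + 1/32 + 4/32 = 29/32 = 0.90625.

0.90625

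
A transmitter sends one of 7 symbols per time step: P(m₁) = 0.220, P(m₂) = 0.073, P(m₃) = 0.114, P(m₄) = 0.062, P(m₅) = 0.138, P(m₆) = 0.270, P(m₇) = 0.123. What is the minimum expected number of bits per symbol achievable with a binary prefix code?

Repeatedly combine the two least-probable nodes; the expected code length is the sum of the merged weights.
merge 31/500 + 73/1000 → 27/200
merge 57/500 + 123/1000 → 237/1000
merge 27/200 + 69/500 → 273/1000
merge 11/50 + 237/1000 → 457/1000
merge 27/100 + 273/1000 → 543/1000
merge 457/1000 + 543/1000 → 1
L = 27/200 + 237/1000 + 273/1000 + 457/1000 + 543/1000 + 1 = 529/200 = 2.645 bits/symbol.

2.645 bits/symbol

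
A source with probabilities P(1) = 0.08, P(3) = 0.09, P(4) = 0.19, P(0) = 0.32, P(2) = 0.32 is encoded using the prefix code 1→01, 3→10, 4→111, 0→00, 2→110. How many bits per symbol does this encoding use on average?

L̄ = Σ pᵢ·ℓᵢ = 0.08·2 + 0.09·2 + 0.19·3 + 0.32·2 + 0.32·3 = 2.51 bits/symbol.

2.51 bits/symbol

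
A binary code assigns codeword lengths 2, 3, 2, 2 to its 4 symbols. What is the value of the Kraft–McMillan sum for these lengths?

With common denominator 2^3 = 8: Σ 2^(−ℓᵢ) = 2/8 + 1/8 + 2/8 + 2/8 = 7/8 = 0.875.

0.875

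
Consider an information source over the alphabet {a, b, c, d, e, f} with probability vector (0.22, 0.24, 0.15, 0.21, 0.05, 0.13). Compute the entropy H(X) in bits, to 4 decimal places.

H = −Σ pᵢ log₂ pᵢ.
−0.22·log₂(0.22) = 0.4806
−0.24·log₂(0.24) = 0.4941
−0.15·log₂(0.15) = 0.4105
−0.21·log₂(0.21) = 0.4728
−0.05·log₂(0.05) = 0.2161
−0.13·log₂(0.13) = 0.3826
Sum ≈ 2.4568 → 2.4568 bits.

2.4568 bits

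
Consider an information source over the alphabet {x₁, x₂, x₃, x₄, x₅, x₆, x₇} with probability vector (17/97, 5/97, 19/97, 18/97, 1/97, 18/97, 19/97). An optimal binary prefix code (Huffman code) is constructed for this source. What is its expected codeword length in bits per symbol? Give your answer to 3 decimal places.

Repeatedly combine the two least-probable nodes; the expected code length is the sum of the merged weights.
merge 1/97 + 5/97 → 6/97
merge 6/97 + 17/97 → 23/97
merge 18/97 + 18/97 → 36/97
merge 19/97 + 19/97 → 38/97
merge 23/97 + 36/97 → 59/97
merge 38/97 + 59/97 → 1
L = 6/97 + 23/97 + 36/97 + 38/97 + 59/97 + 1 = 259/97 ≈ 2.670 bits/symbol.

2.670 bits/symbol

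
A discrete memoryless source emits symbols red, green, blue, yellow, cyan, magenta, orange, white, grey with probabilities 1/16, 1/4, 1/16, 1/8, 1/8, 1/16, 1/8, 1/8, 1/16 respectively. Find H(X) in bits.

3 bits

Each probability is a power of 1/2, so log₂(1/p) is an integer.
H = Σ p·log₂(1/p) = 1/16·4 + 1/4·2 + 1/16·4 + 1/8·3 + 1/8·3 + 1/16·4 + 1/8·3 + 1/8·3 + 1/16·4 = 3 bits.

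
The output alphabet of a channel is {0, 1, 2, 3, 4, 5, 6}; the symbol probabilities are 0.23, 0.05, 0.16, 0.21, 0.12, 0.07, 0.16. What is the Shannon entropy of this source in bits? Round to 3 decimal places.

H = −Σ pᵢ log₂ pᵢ.
−0.23·log₂(0.23) = 0.4877
−0.05·log₂(0.05) = 0.2161
−0.16·log₂(0.16) = 0.4230
−0.21·log₂(0.21) = 0.4728
−0.12·log₂(0.12) = 0.3671
−0.07·log₂(0.07) = 0.2686
−0.16·log₂(0.16) = 0.4230
Sum ≈ 2.6582 → 2.658 bits.

2.658 bits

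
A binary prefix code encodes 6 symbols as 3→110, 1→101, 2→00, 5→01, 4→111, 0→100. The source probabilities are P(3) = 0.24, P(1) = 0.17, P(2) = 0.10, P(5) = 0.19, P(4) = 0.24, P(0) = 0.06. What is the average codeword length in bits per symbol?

L̄ = Σ pᵢ·ℓᵢ = 0.24·3 + 0.17·3 + 0.10·2 + 0.19·2 + 0.24·3 + 0.06·3 = 2.71 bits/symbol.

2.71 bits/symbol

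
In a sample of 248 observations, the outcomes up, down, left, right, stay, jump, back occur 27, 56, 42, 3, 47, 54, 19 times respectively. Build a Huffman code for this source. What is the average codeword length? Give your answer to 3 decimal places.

2.645 bits/symbol

Probabilities are the counts divided by 248.
Repeatedly combine the two least-probable nodes; the expected code length is the sum of the merged weights.
merge 3/248 + 19/248 → 11/124
merge 11/124 + 27/248 → 49/248
merge 21/124 + 47/248 → 89/248
merge 49/248 + 27/124 → 103/248
merge 7/31 + 89/248 → 145/248
merge 103/248 + 145/248 → 1
L = 11/124 + 49/248 + 89/248 + 103/248 + 145/248 + 1 = 82/31 ≈ 2.645 bits/symbol.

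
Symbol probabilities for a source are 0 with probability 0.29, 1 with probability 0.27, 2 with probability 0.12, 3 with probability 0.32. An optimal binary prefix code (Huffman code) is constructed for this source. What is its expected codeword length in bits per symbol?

2 bits/symbol

Repeatedly combine the two least-probable nodes; the expected code length is the sum of the merged weights.
merge 3/25 + 27/100 → 39/100
merge 29/100 + 8/25 → 61/100
merge 39/100 + 61/100 → 1
L = 39/100 + 61/100 + 1 = 2 bits/symbol.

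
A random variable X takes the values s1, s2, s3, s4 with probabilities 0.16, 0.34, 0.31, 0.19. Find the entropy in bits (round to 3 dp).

1.931 bits

H = −Σ pᵢ log₂ pᵢ.
−0.16·log₂(0.16) = 0.4230
−0.34·log₂(0.34) = 0.5292
−0.31·log₂(0.31) = 0.5238
−0.19·log₂(0.19) = 0.4552
Sum ≈ 1.9312 → 1.931 bits.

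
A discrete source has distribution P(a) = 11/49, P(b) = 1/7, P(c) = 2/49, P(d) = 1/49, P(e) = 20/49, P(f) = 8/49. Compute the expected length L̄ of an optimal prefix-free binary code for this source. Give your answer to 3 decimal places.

Repeatedly combine the two least-probable nodes; the expected code length is the sum of the merged weights.
merge 1/49 + 2/49 → 3/49
merge 3/49 + 1/7 → 10/49
merge 8/49 + 10/49 → 18/49
merge 11/49 + 18/49 → 29/49
merge 20/49 + 29/49 → 1
L = 3/49 + 10/49 + 18/49 + 29/49 + 1 = 109/49 ≈ 2.224 bits/symbol.

2.224 bits/symbol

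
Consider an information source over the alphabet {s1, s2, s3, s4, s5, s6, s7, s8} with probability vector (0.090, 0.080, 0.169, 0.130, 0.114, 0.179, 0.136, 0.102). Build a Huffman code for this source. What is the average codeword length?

Repeatedly combine the two least-probable nodes; the expected code length is the sum of the merged weights.
merge 2/25 + 9/100 → 17/100
merge 51/500 + 57/500 → 27/125
merge 13/100 + 17/125 → 133/500
merge 169/1000 + 17/100 → 339/1000
merge 179/1000 + 27/125 → 79/200
merge 133/500 + 339/1000 → 121/200
merge 79/200 + 121/200 → 1
L = 17/100 + 27/125 + 133/500 + 339/1000 + 79/200 + 121/200 + 1 = 2991/1000 = 2.991 bits/symbol.

2.991 bits/symbol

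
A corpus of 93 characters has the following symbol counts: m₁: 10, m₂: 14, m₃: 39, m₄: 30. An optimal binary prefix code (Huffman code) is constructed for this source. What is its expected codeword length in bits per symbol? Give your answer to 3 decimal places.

Probabilities are the counts divided by 93.
Repeatedly combine the two least-probable nodes; the expected code length is the sum of the merged weights.
merge 10/93 + 14/93 → 8/31
merge 8/31 + 10/31 → 18/31
merge 13/31 + 18/31 → 1
L = 8/31 + 18/31 + 1 = 57/31 ≈ 1.839 bits/symbol.

1.839 bits/symbol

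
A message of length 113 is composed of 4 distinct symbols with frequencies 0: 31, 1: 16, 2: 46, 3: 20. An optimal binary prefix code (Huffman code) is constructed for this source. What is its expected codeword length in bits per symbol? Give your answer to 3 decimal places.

Probabilities are the counts divided by 113.
Repeatedly combine the two least-probable nodes; the expected code length is the sum of the merged weights.
merge 16/113 + 20/113 → 36/113
merge 31/113 + 36/113 → 67/113
merge 46/113 + 67/113 → 1
L = 36/113 + 67/113 + 1 = 216/113 ≈ 1.912 bits/symbol.

1.912 bits/symbol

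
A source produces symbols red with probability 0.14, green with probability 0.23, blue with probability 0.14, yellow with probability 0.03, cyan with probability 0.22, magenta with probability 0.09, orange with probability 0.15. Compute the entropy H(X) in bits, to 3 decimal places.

H = −Σ pᵢ log₂ pᵢ.
−0.14·log₂(0.14) = 0.3971
−0.23·log₂(0.23) = 0.4877
−0.14·log₂(0.14) = 0.3971
−0.03·log₂(0.03) = 0.1518
−0.22·log₂(0.22) = 0.4806
−0.09·log₂(0.09) = 0.3127
−0.15·log₂(0.15) = 0.4105
Sum ≈ 2.6374 → 2.637 bits.

2.637 bits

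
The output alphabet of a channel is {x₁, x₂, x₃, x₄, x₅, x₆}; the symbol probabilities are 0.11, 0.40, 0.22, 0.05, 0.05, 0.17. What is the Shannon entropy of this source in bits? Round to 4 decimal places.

H = −Σ pᵢ log₂ pᵢ.
−0.11·log₂(0.11) = 0.3503
−0.40·log₂(0.40) = 0.5288
−0.22·log₂(0.22) = 0.4806
−0.05·log₂(0.05) = 0.2161
−0.05·log₂(0.05) = 0.2161
−0.17·log₂(0.17) = 0.4346
Sum ≈ 2.2264 → 2.2264 bits.

2.2264 bits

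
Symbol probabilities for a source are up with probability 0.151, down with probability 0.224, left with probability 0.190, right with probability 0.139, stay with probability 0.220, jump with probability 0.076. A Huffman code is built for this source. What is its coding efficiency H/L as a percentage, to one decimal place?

98.2%

Entropy H = −Σ p log₂ p ≈ 2.5094 bits.
Huffman merges: 19/250+139/1000→43/200; 151/1000+19/100→341/1000; 43/200+11/50→87/200; 28/125+341/1000→113/200; 87/200+113/200→1. L = 639/250 ≈ 2.5560.
Efficiency = H/L = 2.5094/2.5560 = 98.2%.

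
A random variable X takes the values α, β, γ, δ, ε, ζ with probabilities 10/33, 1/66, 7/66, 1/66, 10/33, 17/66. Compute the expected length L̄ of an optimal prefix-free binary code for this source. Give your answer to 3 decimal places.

2.167 bits/symbol

Repeatedly combine the two least-probable nodes; the expected code length is the sum of the merged weights.
merge 1/66 + 1/66 → 1/33
merge 1/33 + 7/66 → 3/22
merge 3/22 + 17/66 → 13/33
merge 10/33 + 10/33 → 20/33
merge 13/33 + 20/33 → 1
L = 1/33 + 3/22 + 13/33 + 20/33 + 1 = 13/6 ≈ 2.167 bits/symbol.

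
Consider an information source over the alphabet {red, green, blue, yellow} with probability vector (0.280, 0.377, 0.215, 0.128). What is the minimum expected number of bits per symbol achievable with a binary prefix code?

1.966 bits/symbol

Repeatedly combine the two least-probable nodes; the expected code length is the sum of the merged weights.
merge 16/125 + 43/200 → 343/1000
merge 7/25 + 343/1000 → 623/1000
merge 377/1000 + 623/1000 → 1
L = 343/1000 + 623/1000 + 1 = 983/500 = 1.966 bits/symbol.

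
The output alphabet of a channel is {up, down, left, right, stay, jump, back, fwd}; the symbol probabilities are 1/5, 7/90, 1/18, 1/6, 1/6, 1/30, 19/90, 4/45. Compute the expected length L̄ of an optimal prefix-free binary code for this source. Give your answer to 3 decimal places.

Repeatedly combine the two least-probable nodes; the expected code length is the sum of the merged weights.
merge 1/30 + 1/18 → 4/45
merge 7/90 + 4/45 → 1/6
merge 4/45 + 1/6 → 23/90
merge 1/6 + 1/6 → 1/3
merge 1/5 + 19/90 → 37/90
merge 23/90 + 1/3 → 53/90
merge 37/90 + 53/90 → 1
L = 4/45 + 1/6 + 23/90 + 1/3 + 37/90 + 53/90 + 1 = 128/45 ≈ 2.844 bits/symbol.

2.844 bits/symbol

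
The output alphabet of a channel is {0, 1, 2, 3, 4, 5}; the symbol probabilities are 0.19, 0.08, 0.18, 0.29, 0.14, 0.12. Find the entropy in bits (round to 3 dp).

H = −Σ pᵢ log₂ pᵢ.
−0.19·log₂(0.19) = 0.4552
−0.08·log₂(0.08) = 0.2915
−0.18·log₂(0.18) = 0.4453
−0.29·log₂(0.29) = 0.5179
−0.14·log₂(0.14) = 0.3971
−0.12·log₂(0.12) = 0.3671
Sum ≈ 2.4741 → 2.474 bits.

2.474 bits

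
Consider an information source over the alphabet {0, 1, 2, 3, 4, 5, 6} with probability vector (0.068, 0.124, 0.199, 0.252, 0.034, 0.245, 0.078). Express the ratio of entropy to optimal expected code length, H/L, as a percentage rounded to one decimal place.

98.7%

Entropy H = −Σ p log₂ p ≈ 2.5518 bits.
Huffman merges: 17/500+17/250→51/500; 39/500+51/500→9/50; 31/250+9/50→38/125; 199/1000+49/200→111/250; 63/250+38/125→139/250; 111/250+139/250→1. L = 1293/500 ≈ 2.5860.
Efficiency = H/L = 2.5518/2.5860 = 98.7%.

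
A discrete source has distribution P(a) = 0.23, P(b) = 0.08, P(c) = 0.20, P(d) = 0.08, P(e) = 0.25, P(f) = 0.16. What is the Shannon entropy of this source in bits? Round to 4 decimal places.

2.4581 bits

H = −Σ pᵢ log₂ pᵢ.
−0.23·log₂(0.23) = 0.4877
−0.08·log₂(0.08) = 0.2915
−0.20·log₂(0.20) = 0.4644
−0.08·log₂(0.08) = 0.2915
−0.25·log₂(0.25) = 0.5000
−0.16·log₂(0.16) = 0.4230
Sum ≈ 2.4581 → 2.4581 bits.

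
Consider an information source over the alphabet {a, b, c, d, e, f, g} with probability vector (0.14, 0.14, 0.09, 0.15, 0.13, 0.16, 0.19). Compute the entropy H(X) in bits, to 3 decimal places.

H = −Σ pᵢ log₂ pᵢ.
−0.14·log₂(0.14) = 0.3971
−0.14·log₂(0.14) = 0.3971
−0.09·log₂(0.09) = 0.3127
−0.15·log₂(0.15) = 0.4105
−0.13·log₂(0.13) = 0.3826
−0.16·log₂(0.16) = 0.4230
−0.19·log₂(0.19) = 0.4552
Sum ≈ 2.7783 → 2.778 bits.

2.778 bits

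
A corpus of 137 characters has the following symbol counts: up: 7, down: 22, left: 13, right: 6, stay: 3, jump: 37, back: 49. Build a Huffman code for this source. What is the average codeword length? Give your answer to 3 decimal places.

Probabilities are the counts divided by 137.
Repeatedly combine the two least-probable nodes; the expected code length is the sum of the merged weights.
merge 3/137 + 6/137 → 9/137
merge 7/137 + 9/137 → 16/137
merge 13/137 + 16/137 → 29/137
merge 22/137 + 29/137 → 51/137
merge 37/137 + 49/137 → 86/137
merge 51/137 + 86/137 → 1
L = 9/137 + 16/137 + 29/137 + 51/137 + 86/137 + 1 = 328/137 ≈ 2.394 bits/symbol.

2.394 bits/symbol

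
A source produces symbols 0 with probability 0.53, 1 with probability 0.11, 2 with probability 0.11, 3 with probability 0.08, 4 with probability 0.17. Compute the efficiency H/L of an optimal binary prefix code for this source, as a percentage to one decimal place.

Entropy H = −Σ p log₂ p ≈ 1.9121 bits.
Huffman merges: 2/25+11/100→19/100; 11/100+17/100→7/25; 19/100+7/25→47/100; 47/100+53/100→1. L = 97/50 ≈ 1.9400.
Efficiency = H/L = 1.9121/1.9400 = 98.6%.

98.6%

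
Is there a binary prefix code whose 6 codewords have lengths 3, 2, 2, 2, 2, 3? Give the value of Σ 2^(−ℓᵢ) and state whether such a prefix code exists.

With common denominator 2^3 = 8: Σ 2^(−ℓᵢ) = 1/8 + 2/8 + 2/8 + 2/8 + 2/8 + 1/8 = 10/8 = 1.25.
Kraft's inequality requires Σ ≤ 1; here Σ = 1.25 > 1, so no such prefix code exists.

1.25; no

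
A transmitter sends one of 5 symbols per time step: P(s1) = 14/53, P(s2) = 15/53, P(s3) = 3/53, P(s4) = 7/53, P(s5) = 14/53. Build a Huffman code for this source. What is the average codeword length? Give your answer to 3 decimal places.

2.189 bits/symbol

Repeatedly combine the two least-probable nodes; the expected code length is the sum of the merged weights.
merge 3/53 + 7/53 → 10/53
merge 10/53 + 14/53 → 24/53
merge 14/53 + 15/53 → 29/53
merge 24/53 + 29/53 → 1
L = 10/53 + 24/53 + 29/53 + 1 = 116/53 ≈ 2.189 bits/symbol.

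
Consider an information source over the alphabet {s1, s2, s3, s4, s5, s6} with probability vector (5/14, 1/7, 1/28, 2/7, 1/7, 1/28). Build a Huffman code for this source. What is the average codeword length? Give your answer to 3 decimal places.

2.286 bits/symbol

Repeatedly combine the two least-probable nodes; the expected code length is the sum of the merged weights.
merge 1/28 + 1/28 → 1/14
merge 1/14 + 1/7 → 3/14
merge 1/7 + 3/14 → 5/14
merge 2/7 + 5/14 → 9/14
merge 5/14 + 9/14 → 1
L = 1/14 + 3/14 + 5/14 + 9/14 + 1 = 16/7 ≈ 2.286 bits/symbol.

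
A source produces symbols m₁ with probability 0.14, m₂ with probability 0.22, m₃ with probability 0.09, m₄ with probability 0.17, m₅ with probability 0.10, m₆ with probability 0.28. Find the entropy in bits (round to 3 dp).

2.471 bits

H = −Σ pᵢ log₂ pᵢ.
−0.14·log₂(0.14) = 0.3971
−0.22·log₂(0.22) = 0.4806
−0.09·log₂(0.09) = 0.3127
−0.17·log₂(0.17) = 0.4346
−0.10·log₂(0.10) = 0.3322
−0.28·log₂(0.28) = 0.5142
Sum ≈ 2.4713 → 2.471 bits.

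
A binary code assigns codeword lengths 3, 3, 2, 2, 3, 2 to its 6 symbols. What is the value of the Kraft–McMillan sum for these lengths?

1.125

With common denominator 2^3 = 8: Σ 2^(−ℓᵢ) = 1/8 + 1/8 + 2/8 + 2/8 + 1/8 + 2/8 = 9/8 = 1.125.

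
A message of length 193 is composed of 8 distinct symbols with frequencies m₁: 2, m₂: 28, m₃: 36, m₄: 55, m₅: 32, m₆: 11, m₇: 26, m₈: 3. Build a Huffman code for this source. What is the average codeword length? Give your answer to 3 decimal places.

Probabilities are the counts divided by 193.
Repeatedly combine the two least-probable nodes; the expected code length is the sum of the merged weights.
merge 2/193 + 3/193 → 5/193
merge 5/193 + 11/193 → 16/193
merge 16/193 + 26/193 → 42/193
merge 28/193 + 32/193 → 60/193
merge 36/193 + 42/193 → 78/193
merge 55/193 + 60/193 → 115/193
merge 78/193 + 115/193 → 1
L = 5/193 + 16/193 + 42/193 + 60/193 + 78/193 + 115/193 + 1 = 509/193 ≈ 2.637 bits/symbol.

2.637 bits/symbol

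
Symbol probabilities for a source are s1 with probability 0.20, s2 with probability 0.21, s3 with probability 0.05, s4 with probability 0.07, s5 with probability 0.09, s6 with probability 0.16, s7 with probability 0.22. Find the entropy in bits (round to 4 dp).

2.6381 bits

H = −Σ pᵢ log₂ pᵢ.
−0.20·log₂(0.20) = 0.4644
−0.21·log₂(0.21) = 0.4728
−0.05·log₂(0.05) = 0.2161
−0.07·log₂(0.07) = 0.2686
−0.09·log₂(0.09) = 0.3127
−0.16·log₂(0.16) = 0.4230
−0.22·log₂(0.22) = 0.4806
Sum ≈ 2.6381 → 2.6381 bits.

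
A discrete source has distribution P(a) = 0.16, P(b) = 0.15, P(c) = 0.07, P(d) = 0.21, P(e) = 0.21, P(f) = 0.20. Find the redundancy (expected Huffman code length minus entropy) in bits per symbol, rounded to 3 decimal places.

0.068 bits

Entropy H = −Σ p log₂ p ≈ 2.5121 bits.
Huffman merges: 7/100+3/20→11/50; 4/25+1/5→9/25; 21/100+21/100→21/50; 11/50+9/25→29/50; 21/50+29/50→1. L = 129/50 ≈ 2.5800.
L − H = 2.5800 − 2.5121 = 0.068 bits.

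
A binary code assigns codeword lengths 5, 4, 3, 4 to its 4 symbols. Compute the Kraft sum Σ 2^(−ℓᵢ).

0.28125

With common denominator 2^5 = 32: Σ 2^(−ℓᵢ) = 1/32 + 2/32 + 4/32 + 2/32 = 9/32 = 0.28125.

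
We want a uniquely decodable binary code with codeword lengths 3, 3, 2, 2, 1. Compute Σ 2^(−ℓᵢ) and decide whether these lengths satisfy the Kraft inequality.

1.25; no

With common denominator 2^3 = 8: Σ 2^(−ℓᵢ) = 1/8 + 1/8 + 2/8 + 2/8 + 4/8 = 10/8 = 1.25.
Kraft's inequality requires Σ ≤ 1; here Σ = 1.25 > 1, so no such prefix code exists.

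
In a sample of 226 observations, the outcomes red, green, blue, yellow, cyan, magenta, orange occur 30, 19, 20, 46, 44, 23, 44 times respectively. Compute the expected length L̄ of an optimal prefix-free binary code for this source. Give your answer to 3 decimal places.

Probabilities are the counts divided by 226.
Repeatedly combine the two least-probable nodes; the expected code length is the sum of the merged weights.
merge 19/226 + 10/113 → 39/226
merge 23/226 + 15/113 → 53/226
merge 39/226 + 22/113 → 83/226
merge 22/113 + 23/113 → 45/113
merge 53/226 + 83/226 → 68/113
merge 45/113 + 68/113 → 1
L = 39/226 + 53/226 + 83/226 + 45/113 + 68/113 + 1 = 627/226 ≈ 2.774 bits/symbol.

2.774 bits/symbol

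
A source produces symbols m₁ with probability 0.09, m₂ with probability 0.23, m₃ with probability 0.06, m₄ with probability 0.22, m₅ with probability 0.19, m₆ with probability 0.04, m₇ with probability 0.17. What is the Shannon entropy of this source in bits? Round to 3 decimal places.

H = −Σ pᵢ log₂ pᵢ.
−0.09·log₂(0.09) = 0.3127
−0.23·log₂(0.23) = 0.4877
−0.06·log₂(0.06) = 0.2435
−0.22·log₂(0.22) = 0.4806
−0.19·log₂(0.19) = 0.4552
−0.04·log₂(0.04) = 0.1858
−0.17·log₂(0.17) = 0.4346
Sum ≈ 2.6000 → 2.600 bits.

2.600 bits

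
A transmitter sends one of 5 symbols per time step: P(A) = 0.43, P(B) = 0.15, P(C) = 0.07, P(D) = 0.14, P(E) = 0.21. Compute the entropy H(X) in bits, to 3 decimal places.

2.073 bits

H = −Σ pᵢ log₂ pᵢ.
−0.43·log₂(0.43) = 0.5236
−0.15·log₂(0.15) = 0.4105
−0.07·log₂(0.07) = 0.2686
−0.14·log₂(0.14) = 0.3971
−0.21·log₂(0.21) = 0.4728
Sum ≈ 2.0726 → 2.073 bits.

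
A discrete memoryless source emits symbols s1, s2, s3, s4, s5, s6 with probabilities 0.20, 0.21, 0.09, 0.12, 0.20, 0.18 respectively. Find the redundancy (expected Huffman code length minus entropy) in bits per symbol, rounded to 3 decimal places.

0.063 bits

Entropy H = −Σ p log₂ p ≈ 2.5266 bits.
Huffman merges: 9/100+3/25→21/100; 9/50+1/5→19/50; 1/5+21/100→41/100; 21/100+19/50→59/100; 41/100+59/100→1. L = 259/100 ≈ 2.5900.
L − H = 2.5900 − 2.5266 = 0.063 bits.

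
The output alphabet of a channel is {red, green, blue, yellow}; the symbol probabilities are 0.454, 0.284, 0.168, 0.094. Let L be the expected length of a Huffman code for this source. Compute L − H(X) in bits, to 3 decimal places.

Entropy H = −Σ p log₂ p ≈ 1.7860 bits.
Huffman merges: 47/500+21/125→131/500; 131/500+71/250→273/500; 227/500+273/500→1. L = 226/125 ≈ 1.8080.
L − H = 1.8080 − 1.7860 = 0.022 bits.

0.022 bits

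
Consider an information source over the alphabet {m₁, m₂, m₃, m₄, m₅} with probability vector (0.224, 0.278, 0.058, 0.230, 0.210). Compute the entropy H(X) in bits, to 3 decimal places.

H = −Σ pᵢ log₂ pᵢ.
−0.224·log₂(0.224) = 0.4835
−0.278·log₂(0.278) = 0.5134
−0.058·log₂(0.058) = 0.2383
−0.230·log₂(0.230) = 0.4877
−0.210·log₂(0.210) = 0.4728
Sum ≈ 2.1957 → 2.196 bits.

2.196 bits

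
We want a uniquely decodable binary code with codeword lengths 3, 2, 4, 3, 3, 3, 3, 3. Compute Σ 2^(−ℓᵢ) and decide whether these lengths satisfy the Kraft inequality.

1.0625; no

With common denominator 2^4 = 16: Σ 2^(−ℓᵢ) = 2/16 + 4/16 + 1/16 + 2/16 + 2/16 + 2/16 + 2/16 + 2/16 = 17/16 = 1.0625.
Kraft's inequality requires Σ ≤ 1; here Σ = 1.0625 > 1, so no such prefix code exists.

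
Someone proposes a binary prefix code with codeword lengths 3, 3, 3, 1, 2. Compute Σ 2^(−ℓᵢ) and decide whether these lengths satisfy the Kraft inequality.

With common denominator 2^3 = 8: Σ 2^(−ℓᵢ) = 1/8 + 1/8 + 1/8 + 4/8 + 2/8 = 9/8 = 1.125.
Kraft's inequality requires Σ ≤ 1; here Σ = 1.125 > 1, so no such prefix code exists.

1.125; no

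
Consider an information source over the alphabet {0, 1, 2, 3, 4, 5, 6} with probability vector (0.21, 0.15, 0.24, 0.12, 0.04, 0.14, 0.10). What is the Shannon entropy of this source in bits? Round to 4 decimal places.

2.6596 bits

H = −Σ pᵢ log₂ pᵢ.
−0.21·log₂(0.21) = 0.4728
−0.15·log₂(0.15) = 0.4105
−0.24·log₂(0.24) = 0.4941
−0.12·log₂(0.12) = 0.3671
−0.04·log₂(0.04) = 0.1858
−0.14·log₂(0.14) = 0.3971
−0.10·log₂(0.10) = 0.3322
Sum ≈ 2.6596 → 2.6596 bits.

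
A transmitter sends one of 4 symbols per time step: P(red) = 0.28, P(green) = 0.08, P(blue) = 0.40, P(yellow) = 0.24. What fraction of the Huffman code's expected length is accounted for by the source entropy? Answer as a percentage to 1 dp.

95.2%

Entropy H = −Σ p log₂ p ≈ 1.8286 bits.
Huffman merges: 2/25+6/25→8/25; 7/25+8/25→3/5; 2/5+3/5→1. L = 48/25 ≈ 1.9200.
Efficiency = H/L = 1.8286/1.9200 = 95.2%.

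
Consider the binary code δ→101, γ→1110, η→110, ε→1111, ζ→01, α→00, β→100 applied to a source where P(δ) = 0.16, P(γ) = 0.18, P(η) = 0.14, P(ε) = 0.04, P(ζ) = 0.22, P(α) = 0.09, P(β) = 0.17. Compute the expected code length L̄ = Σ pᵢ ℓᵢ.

2.91 bits/symbol

L̄ = Σ pᵢ·ℓᵢ = 0.16·3 + 0.18·4 + 0.14·3 + 0.04·4 + 0.22·2 + 0.09·2 + 0.17·3 = 2.91 bits/symbol.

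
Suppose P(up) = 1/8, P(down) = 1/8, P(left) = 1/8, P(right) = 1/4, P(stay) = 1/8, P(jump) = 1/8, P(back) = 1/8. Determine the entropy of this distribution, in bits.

2.75 bits

Each probability is a power of 1/2, so log₂(1/p) is an integer.
H = Σ p·log₂(1/p) = 1/8·3 + 1/8·3 + 1/8·3 + 1/4·2 + 1/8·3 + 1/8·3 + 1/8·3 = 2.75 bits.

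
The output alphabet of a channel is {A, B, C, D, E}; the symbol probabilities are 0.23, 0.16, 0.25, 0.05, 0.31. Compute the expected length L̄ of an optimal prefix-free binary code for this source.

Repeatedly combine the two least-probable nodes; the expected code length is the sum of the merged weights.
merge 1/20 + 4/25 → 21/100
merge 21/100 + 23/100 → 11/25
merge 1/4 + 31/100 → 14/25
merge 11/25 + 14/25 → 1
L = 21/100 + 11/25 + 14/25 + 1 = 221/100 = 2.21 bits/symbol.

2.21 bits/symbol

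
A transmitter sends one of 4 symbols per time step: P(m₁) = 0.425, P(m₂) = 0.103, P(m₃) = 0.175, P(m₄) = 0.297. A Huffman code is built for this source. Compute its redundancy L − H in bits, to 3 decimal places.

0.030 bits

Entropy H = −Σ p log₂ p ≈ 1.8226 bits.
Huffman merges: 103/1000+7/40→139/500; 139/500+297/1000→23/40; 17/40+23/40→1. L = 1853/1000 ≈ 1.8530.
L − H = 1.8530 − 1.8226 = 0.030 bits.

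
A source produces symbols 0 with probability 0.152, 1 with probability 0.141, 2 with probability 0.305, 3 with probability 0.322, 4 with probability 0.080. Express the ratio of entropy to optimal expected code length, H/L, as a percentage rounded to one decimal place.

Entropy H = −Σ p log₂ p ≈ 2.1521 bits.
Huffman merges: 2/25+141/1000→221/1000; 19/125+221/1000→373/1000; 61/200+161/500→627/1000; 373/1000+627/1000→1. L = 2221/1000 ≈ 2.2210.
Efficiency = H/L = 2.1521/2.2210 = 96.9%.

96.9%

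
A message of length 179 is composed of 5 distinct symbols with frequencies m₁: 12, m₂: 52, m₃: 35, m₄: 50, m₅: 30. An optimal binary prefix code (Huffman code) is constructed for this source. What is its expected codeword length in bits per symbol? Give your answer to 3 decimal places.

Probabilities are the counts divided by 179.
Repeatedly combine the two least-probable nodes; the expected code length is the sum of the merged weights.
merge 12/179 + 30/179 → 42/179
merge 35/179 + 42/179 → 77/179
merge 50/179 + 52/179 → 102/179
merge 77/179 + 102/179 → 1
L = 42/179 + 77/179 + 102/179 + 1 = 400/179 ≈ 2.235 bits/symbol.

2.235 bits/symbol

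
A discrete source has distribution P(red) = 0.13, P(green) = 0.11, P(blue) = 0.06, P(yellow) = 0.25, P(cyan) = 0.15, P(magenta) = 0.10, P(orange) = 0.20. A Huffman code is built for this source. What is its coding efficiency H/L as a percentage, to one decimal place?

99.0%

Entropy H = −Σ p log₂ p ≈ 2.6836 bits.
Huffman merges: 3/50+1/10→4/25; 11/100+13/100→6/25; 3/20+4/25→31/100; 1/5+6/25→11/25; 1/4+31/100→14/25; 11/25+14/25→1. L = 271/100 ≈ 2.7100.
Efficiency = H/L = 2.6836/2.7100 = 99.0%.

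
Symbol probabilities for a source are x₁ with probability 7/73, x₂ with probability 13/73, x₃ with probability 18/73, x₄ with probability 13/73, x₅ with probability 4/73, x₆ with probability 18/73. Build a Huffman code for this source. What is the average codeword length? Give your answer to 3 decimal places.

Repeatedly combine the two least-probable nodes; the expected code length is the sum of the merged weights.
merge 4/73 + 7/73 → 11/73
merge 11/73 + 13/73 → 24/73
merge 13/73 + 18/73 → 31/73
merge 18/73 + 24/73 → 42/73
merge 31/73 + 42/73 → 1
L = 11/73 + 24/73 + 31/73 + 42/73 + 1 = 181/73 ≈ 2.479 bits/symbol.

2.479 bits/symbol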